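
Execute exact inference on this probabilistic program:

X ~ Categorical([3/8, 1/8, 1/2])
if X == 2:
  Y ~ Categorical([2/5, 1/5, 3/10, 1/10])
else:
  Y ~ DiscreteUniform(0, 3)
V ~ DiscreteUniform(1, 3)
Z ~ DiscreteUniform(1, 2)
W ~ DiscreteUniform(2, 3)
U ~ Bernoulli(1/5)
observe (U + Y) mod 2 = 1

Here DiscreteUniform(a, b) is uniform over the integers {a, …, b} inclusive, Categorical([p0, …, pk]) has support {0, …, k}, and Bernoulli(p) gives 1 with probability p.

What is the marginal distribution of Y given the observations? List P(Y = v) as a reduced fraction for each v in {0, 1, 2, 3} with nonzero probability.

P(Y=0) = 13/88, P(Y=1) = 9/22, P(Y=2) = 1/8, P(Y=3) = 7/22

Enumerate traces; 144 have nonzero weight after conditioning:
  (X=0, Y=0, V=1, Z=1, W=2, U=1) weight 1/640
  (X=0, Y=0, V=1, Z=1, W=3, U=1) weight 1/640
  (X=0, Y=0, V=1, Z=2, W=2, U=1) weight 1/640
  (X=0, Y=0, V=1, Z=2, W=3, U=1) weight 1/640
  (X=0, Y=0, V=2, Z=1, W=2, U=1) weight 1/640
  (X=0, Y=0, V=2, Z=1, W=3, U=1) weight 1/640
  (X=0, Y=0, V=2, Z=2, W=2, U=1) weight 1/640
  (X=0, Y=0, V=2, Z=2, W=3, U=1) weight 1/640
  (X=0, Y=1, V=1, Z=1, W=2, U=0) weight 1/160
  (X=0, Y=2, V=1, Z=1, W=2, U=1) weight 1/640
  … 134 more
Group by Y:
  weight(Y=0) = 13/200
  weight(Y=1) = 9/50
  weight(Y=2) = 11/200
  weight(Y=3) = 7/50
Total weight = 13/200 + 9/50 + 11/200 + 7/50 = 11/25
P(Y=0 | obs) = 13/200 / 11/25 = 13/88
P(Y=1 | obs) = 9/50 / 11/25 = 9/22
P(Y=2 | obs) = 11/200 / 11/25 = 1/8
P(Y=3 | obs) = 7/50 / 11/25 = 7/22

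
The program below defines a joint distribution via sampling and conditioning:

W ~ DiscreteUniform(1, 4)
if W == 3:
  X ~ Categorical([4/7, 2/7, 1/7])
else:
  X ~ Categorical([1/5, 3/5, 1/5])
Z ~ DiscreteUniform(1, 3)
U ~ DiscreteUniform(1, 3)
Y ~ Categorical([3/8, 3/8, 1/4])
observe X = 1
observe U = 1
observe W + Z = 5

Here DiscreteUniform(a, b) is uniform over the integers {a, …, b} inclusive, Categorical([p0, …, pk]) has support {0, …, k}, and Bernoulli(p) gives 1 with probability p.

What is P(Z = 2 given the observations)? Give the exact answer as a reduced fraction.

P(Z = 2 | obs) = 5/26

Enumerate traces; 9 have nonzero weight after conditioning:
  (W=2, X=1, Z=3, U=1, Y=0) weight 1/160
  (W=2, X=1, Z=3, U=1, Y=1) weight 1/160
  (W=2, X=1, Z=3, U=1, Y=2) weight 1/240
  (W=3, X=1, Z=2, U=1, Y=0) weight 1/336
  (W=3, X=1, Z=2, U=1, Y=1) weight 1/336
  (W=3, X=1, Z=2, U=1, Y=2) weight 1/504
  (W=4, X=1, Z=1, U=1, Y=0) weight 1/160
  (W=4, X=1, Z=1, U=1, Y=1) weight 1/160
  … 1 more
Group by Z:
  weight(Z=1) = 1/60
  weight(Z=2) = 1/126
  weight(Z=3) = 1/60
Total weight = 1/60 + 1/126 + 1/60 = 13/315
P(Z=1 | obs) = 1/60 / 13/315 = 21/52
P(Z=2 | obs) = 1/126 / 13/315 = 5/26
P(Z=3 | obs) = 1/60 / 13/315 = 21/52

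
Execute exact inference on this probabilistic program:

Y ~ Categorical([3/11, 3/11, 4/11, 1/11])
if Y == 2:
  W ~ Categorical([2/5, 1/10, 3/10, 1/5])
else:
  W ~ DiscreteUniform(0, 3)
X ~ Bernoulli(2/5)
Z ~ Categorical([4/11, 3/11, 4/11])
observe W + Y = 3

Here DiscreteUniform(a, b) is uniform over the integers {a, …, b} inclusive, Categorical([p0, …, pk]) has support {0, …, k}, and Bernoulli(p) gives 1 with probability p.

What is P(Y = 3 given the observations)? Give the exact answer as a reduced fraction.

Enumerate traces; 24 have nonzero weight after conditioning:
  (Y=0, W=3, X=0, Z=0) weight 9/605
  (Y=0, W=3, X=0, Z=1) weight 27/2420
  (Y=0, W=3, X=0, Z=2) weight 9/605
  (Y=0, W=3, X=1, Z=0) weight 6/605
  (Y=0, W=3, X=1, Z=1) weight 9/1210
  (Y=0, W=3, X=1, Z=2) weight 6/605
  (Y=1, W=2, X=0, Z=0) weight 9/605
  (Y=1, W=2, X=0, Z=1) weight 27/2420
  (Y=2, W=1, X=0, Z=0) weight 24/3025
  (Y=3, W=0, X=0, Z=0) weight 3/605
  … 14 more
Group by Y:
  weight(Y=0) = 3/44
  weight(Y=1) = 3/44
  weight(Y=2) = 2/55
  weight(Y=3) = 1/44
Total weight = 3/44 + 3/44 + 2/55 + 1/44 = 43/220
P(Y=0 | obs) = 3/44 / 43/220 = 15/43
P(Y=1 | obs) = 3/44 / 43/220 = 15/43
P(Y=2 | obs) = 2/55 / 43/220 = 8/43
P(Y=3 | obs) = 1/44 / 43/220 = 5/43

P(Y = 3 | obs) = 5/43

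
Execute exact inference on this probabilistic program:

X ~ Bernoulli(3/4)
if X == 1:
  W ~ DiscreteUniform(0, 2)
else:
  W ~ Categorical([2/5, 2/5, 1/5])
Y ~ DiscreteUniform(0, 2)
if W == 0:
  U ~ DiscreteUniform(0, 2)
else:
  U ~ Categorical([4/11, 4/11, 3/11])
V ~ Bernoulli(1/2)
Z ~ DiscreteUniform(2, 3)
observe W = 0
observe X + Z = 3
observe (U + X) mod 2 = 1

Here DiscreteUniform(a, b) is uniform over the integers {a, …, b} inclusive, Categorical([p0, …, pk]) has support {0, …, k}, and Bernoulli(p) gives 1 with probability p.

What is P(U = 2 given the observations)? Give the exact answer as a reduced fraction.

Enumerate traces; 18 have nonzero weight after conditioning:
  (X=0, W=0, Y=0, U=1, V=0, Z=3) weight 1/360
  (X=0, W=0, Y=0, U=1, V=1, Z=3) weight 1/360
  (X=0, W=0, Y=1, U=1, V=0, Z=3) weight 1/360
  (X=0, W=0, Y=1, U=1, V=1, Z=3) weight 1/360
  (X=0, W=0, Y=2, U=1, V=0, Z=3) weight 1/360
  (X=0, W=0, Y=2, U=1, V=1, Z=3) weight 1/360
  (X=1, W=0, Y=0, U=0, V=0, Z=2) weight 1/144
  (X=1, W=0, Y=0, U=0, V=1, Z=2) weight 1/144
  (X=1, W=0, Y=0, U=2, V=0, Z=2) weight 1/144
  … 9 more
Group by U:
  weight(U=0) = 1/24
  weight(U=1) = 1/60
  weight(U=2) = 1/24
Total weight = 1/24 + 1/60 + 1/24 = 1/10
P(U=0 | obs) = 1/24 / 1/10 = 5/12
P(U=1 | obs) = 1/60 / 1/10 = 1/6
P(U=2 | obs) = 1/24 / 1/10 = 5/12

P(U = 2 | obs) = 5/12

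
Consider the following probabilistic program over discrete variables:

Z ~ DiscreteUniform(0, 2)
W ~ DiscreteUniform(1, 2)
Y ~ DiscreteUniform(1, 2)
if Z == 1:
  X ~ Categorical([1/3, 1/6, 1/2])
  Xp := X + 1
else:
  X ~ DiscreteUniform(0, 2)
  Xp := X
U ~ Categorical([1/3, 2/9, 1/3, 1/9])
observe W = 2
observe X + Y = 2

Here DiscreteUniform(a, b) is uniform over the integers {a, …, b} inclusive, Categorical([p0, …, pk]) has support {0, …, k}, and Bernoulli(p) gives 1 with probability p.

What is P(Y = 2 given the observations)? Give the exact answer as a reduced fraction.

Enumerate traces; 24 have nonzero weight after conditioning:
  (Z=0, W=2, Y=1, X=1, U=0) weight 1/108
  (Z=0, W=2, Y=1, X=1, U=1) weight 1/162
  (Z=0, W=2, Y=1, X=1, U=2) weight 1/108
  (Z=0, W=2, Y=1, X=1, U=3) weight 1/324
  (Z=0, W=2, Y=2, X=0, U=0) weight 1/108
  (Z=0, W=2, Y=2, X=0, U=1) weight 1/162
  (Z=0, W=2, Y=2, X=0, U=2) weight 1/108
  (Z=0, W=2, Y=2, X=0, U=3) weight 1/324
  … 16 more
Group by Y:
  weight(Y=1) = 5/72
  weight(Y=2) = 1/12
Total weight = 5/72 + 1/12 = 11/72
P(Y=1 | obs) = 5/72 / 11/72 = 5/11
P(Y=2 | obs) = 1/12 / 11/72 = 6/11

P(Y = 2 | obs) = 6/11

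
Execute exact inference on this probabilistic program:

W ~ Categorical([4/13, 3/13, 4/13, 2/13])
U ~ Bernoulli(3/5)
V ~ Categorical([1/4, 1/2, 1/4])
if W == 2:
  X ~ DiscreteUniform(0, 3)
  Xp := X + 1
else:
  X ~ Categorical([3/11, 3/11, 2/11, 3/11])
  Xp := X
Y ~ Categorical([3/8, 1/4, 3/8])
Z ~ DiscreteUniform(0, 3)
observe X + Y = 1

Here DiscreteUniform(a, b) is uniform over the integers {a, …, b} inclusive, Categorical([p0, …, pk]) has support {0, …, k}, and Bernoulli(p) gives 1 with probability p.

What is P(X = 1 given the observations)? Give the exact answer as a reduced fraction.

Enumerate traces; 192 have nonzero weight after conditioning:
  (W=0, U=0, V=0, X=0, Y=1, Z=0) weight 3/5720
  (W=0, U=0, V=0, X=0, Y=1, Z=1) weight 3/5720
  (W=0, U=0, V=0, X=0, Y=1, Z=2) weight 3/5720
  (W=0, U=0, V=0, X=0, Y=1, Z=3) weight 3/5720
  (W=0, U=0, V=0, X=1, Y=0, Z=0) weight 9/11440
  (W=0, U=0, V=0, X=1, Y=0, Z=1) weight 9/11440
  (W=0, U=0, V=0, X=1, Y=0, Z=2) weight 9/11440
  (W=0, U=0, V=0, X=1, Y=0, Z=3) weight 9/11440
  … 184 more
Group by X:
  weight(X=0) = 19/286
  weight(X=1) = 57/572
Total weight = 19/286 + 57/572 = 95/572
P(X=0 | obs) = 19/286 / 95/572 = 2/5
P(X=1 | obs) = 57/572 / 95/572 = 3/5

P(X = 1 | obs) = 3/5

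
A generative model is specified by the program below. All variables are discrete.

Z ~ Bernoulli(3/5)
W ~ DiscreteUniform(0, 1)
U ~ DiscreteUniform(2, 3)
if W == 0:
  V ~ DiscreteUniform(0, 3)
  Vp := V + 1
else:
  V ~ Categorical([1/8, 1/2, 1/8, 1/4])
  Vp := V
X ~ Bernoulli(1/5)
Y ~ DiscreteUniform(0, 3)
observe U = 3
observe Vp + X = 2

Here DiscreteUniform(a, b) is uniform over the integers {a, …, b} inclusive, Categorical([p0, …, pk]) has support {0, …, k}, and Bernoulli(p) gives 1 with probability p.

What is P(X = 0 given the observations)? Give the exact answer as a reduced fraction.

Enumerate traces; 32 have nonzero weight after conditioning:
  (Z=0, W=0, U=3, V=0, X=1, Y=0) weight 1/800
  (Z=0, W=0, U=3, V=0, X=1, Y=1) weight 1/800
  (Z=0, W=0, U=3, V=0, X=1, Y=2) weight 1/800
  (Z=0, W=0, U=3, V=0, X=1, Y=3) weight 1/800
  (Z=0, W=0, U=3, V=1, X=0, Y=0) weight 1/200
  (Z=0, W=0, U=3, V=1, X=0, Y=1) weight 1/200
  (Z=0, W=0, U=3, V=1, X=0, Y=2) weight 1/200
  (Z=0, W=0, U=3, V=1, X=0, Y=3) weight 1/200
  … 24 more
Group by X:
  weight(X=0) = 3/40
  weight(X=1) = 3/80
Total weight = 3/40 + 3/80 = 9/80
P(X=0 | obs) = 3/40 / 9/80 = 2/3
P(X=1 | obs) = 3/80 / 9/80 = 1/3

P(X = 0 | obs) = 2/3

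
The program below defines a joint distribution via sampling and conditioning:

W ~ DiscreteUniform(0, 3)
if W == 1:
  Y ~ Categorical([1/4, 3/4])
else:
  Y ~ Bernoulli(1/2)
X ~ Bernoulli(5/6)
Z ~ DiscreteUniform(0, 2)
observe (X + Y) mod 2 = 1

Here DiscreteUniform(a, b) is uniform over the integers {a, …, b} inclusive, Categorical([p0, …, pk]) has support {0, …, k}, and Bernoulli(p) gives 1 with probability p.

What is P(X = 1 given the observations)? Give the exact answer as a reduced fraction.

Enumerate traces; 24 have nonzero weight after conditioning:
  (W=0, Y=0, X=1, Z=0) weight 5/144
  (W=0, Y=0, X=1, Z=1) weight 5/144
  (W=0, Y=0, X=1, Z=2) weight 5/144
  (W=0, Y=1, X=0, Z=0) weight 1/144
  (W=0, Y=1, X=0, Z=1) weight 1/144
  (W=0, Y=1, X=0, Z=2) weight 1/144
  (W=1, Y=0, X=1, Z=0) weight 5/288
  (W=1, Y=0, X=1, Z=1) weight 5/288
  … 16 more
Group by X:
  weight(X=0) = 3/32
  weight(X=1) = 35/96
Total weight = 3/32 + 35/96 = 11/24
P(X=0 | obs) = 3/32 / 11/24 = 9/44
P(X=1 | obs) = 35/96 / 11/24 = 35/44

P(X = 1 | obs) = 35/44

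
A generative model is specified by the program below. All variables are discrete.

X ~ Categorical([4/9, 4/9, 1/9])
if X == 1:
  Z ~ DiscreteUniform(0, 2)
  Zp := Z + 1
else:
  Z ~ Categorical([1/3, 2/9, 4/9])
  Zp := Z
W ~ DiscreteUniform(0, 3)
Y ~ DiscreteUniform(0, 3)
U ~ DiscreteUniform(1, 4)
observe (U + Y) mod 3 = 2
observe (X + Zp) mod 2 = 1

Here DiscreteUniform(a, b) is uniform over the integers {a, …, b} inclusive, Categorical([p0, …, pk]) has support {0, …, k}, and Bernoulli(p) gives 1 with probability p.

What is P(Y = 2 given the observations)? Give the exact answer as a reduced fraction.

P(Y = 2 | obs) = 1/5

Enumerate traces; 60 have nonzero weight after conditioning:
  (X=0, Z=1, W=0, Y=0, U=2) weight 1/648
  (X=0, Z=1, W=0, Y=1, U=1) weight 1/648
  (X=0, Z=1, W=0, Y=1, U=4) weight 1/648
  (X=0, Z=1, W=0, Y=2, U=3) weight 1/648
  (X=0, Z=1, W=0, Y=3, U=2) weight 1/648
  (X=0, Z=1, W=1, Y=0, U=2) weight 1/648
  (X=0, Z=1, W=1, Y=1, U=1) weight 1/648
  (X=0, Z=1, W=1, Y=1, U=4) weight 1/648
  … 52 more
Group by Y:
  weight(Y=0) = 11/648
  weight(Y=1) = 11/324
  weight(Y=2) = 11/648
  weight(Y=3) = 11/648
Total weight = 11/648 + 11/324 + 11/648 + 11/648 = 55/648
P(Y=0 | obs) = 11/648 / 55/648 = 1/5
P(Y=1 | obs) = 11/324 / 55/648 = 2/5
P(Y=2 | obs) = 11/648 / 55/648 = 1/5
P(Y=3 | obs) = 11/648 / 55/648 = 1/5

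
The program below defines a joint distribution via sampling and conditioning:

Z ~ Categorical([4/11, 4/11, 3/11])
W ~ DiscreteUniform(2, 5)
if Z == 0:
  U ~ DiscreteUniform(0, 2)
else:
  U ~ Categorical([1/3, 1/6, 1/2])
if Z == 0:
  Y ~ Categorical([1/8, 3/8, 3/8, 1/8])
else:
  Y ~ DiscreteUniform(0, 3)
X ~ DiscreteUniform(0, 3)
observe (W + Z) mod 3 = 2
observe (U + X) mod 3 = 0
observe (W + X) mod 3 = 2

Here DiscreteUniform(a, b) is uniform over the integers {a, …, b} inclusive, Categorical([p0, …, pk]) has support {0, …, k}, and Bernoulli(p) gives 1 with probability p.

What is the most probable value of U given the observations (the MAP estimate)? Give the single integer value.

Enumerate traces; 24 have nonzero weight after conditioning:
  (Z=0, W=2, U=0, Y=0, X=0) weight 1/1056
  (Z=0, W=2, U=0, Y=0, X=3) weight 1/1056
  (Z=0, W=2, U=0, Y=1, X=0) weight 1/352
  (Z=0, W=2, U=0, Y=1, X=3) weight 1/352
  (Z=0, W=2, U=0, Y=2, X=0) weight 1/352
  (Z=0, W=2, U=0, Y=2, X=3) weight 1/352
  (Z=0, W=2, U=0, Y=3, X=0) weight 1/1056
  (Z=0, W=2, U=0, Y=3, X=3) weight 1/1056
  (Z=1, W=4, U=2, Y=0, X=1) weight 1/352
  (Z=2, W=3, U=1, Y=0, X=2) weight 1/1408
  … 14 more
Group by U:
  weight(U=0) = 1/33
  weight(U=1) = 1/352
  weight(U=2) = 1/88
Total weight = 1/33 + 1/352 + 1/88 = 47/1056
P(U=0 | obs) = 1/33 / 47/1056 = 32/47
P(U=1 | obs) = 1/352 / 47/1056 = 3/47
P(U=2 | obs) = 1/88 / 47/1056 = 12/47
argmax = 0

argmax_v P(U = v | obs) = 0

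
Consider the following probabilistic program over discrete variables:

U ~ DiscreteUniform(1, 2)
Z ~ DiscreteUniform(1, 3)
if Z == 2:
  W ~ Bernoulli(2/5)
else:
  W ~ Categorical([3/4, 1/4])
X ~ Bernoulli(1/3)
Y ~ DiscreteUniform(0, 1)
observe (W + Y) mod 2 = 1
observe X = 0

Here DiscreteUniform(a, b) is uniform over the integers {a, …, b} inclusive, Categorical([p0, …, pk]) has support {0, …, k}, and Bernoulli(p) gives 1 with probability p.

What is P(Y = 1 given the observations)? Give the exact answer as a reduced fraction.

Enumerate traces; 12 have nonzero weight after conditioning:
  (U=1, Z=1, W=0, X=0, Y=1) weight 1/24
  (U=1, Z=1, W=1, X=0, Y=0) weight 1/72
  (U=1, Z=2, W=0, X=0, Y=1) weight 1/30
  (U=1, Z=2, W=1, X=0, Y=0) weight 1/45
  (U=1, Z=3, W=0, X=0, Y=1) weight 1/24
  (U=1, Z=3, W=1, X=0, Y=0) weight 1/72
  (U=2, Z=1, W=0, X=0, Y=1) weight 1/24
  (U=2, Z=1, W=1, X=0, Y=0) weight 1/72
  … 4 more
Group by Y:
  weight(Y=0) = 1/10
  weight(Y=1) = 7/30
Total weight = 1/10 + 7/30 = 1/3
P(Y=0 | obs) = 1/10 / 1/3 = 3/10
P(Y=1 | obs) = 7/30 / 1/3 = 7/10

P(Y = 1 | obs) = 7/10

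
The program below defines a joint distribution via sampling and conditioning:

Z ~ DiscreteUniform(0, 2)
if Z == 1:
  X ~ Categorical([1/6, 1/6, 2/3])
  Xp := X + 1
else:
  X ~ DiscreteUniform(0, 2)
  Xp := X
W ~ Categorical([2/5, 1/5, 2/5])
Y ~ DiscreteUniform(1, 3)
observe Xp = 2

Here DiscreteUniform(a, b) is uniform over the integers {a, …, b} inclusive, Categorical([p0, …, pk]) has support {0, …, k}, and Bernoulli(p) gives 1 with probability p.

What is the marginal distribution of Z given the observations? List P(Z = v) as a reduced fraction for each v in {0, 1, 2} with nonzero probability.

P(Z=0) = 2/5, P(Z=1) = 1/5, P(Z=2) = 2/5

Enumerate traces; 27 have nonzero weight after conditioning:
  (Z=0, X=2, W=0, Y=1) weight 2/135
  (Z=0, X=2, W=0, Y=2) weight 2/135
  (Z=0, X=2, W=0, Y=3) weight 2/135
  (Z=0, X=2, W=1, Y=1) weight 1/135
  (Z=0, X=2, W=1, Y=2) weight 1/135
  (Z=0, X=2, W=1, Y=3) weight 1/135
  (Z=0, X=2, W=2, Y=1) weight 2/135
  (Z=0, X=2, W=2, Y=2) weight 2/135
  (Z=1, X=1, W=0, Y=1) weight 1/135
  (Z=2, X=2, W=0, Y=1) weight 2/135
  … 17 more
Group by Z:
  weight(Z=0) = 1/9
  weight(Z=1) = 1/18
  weight(Z=2) = 1/9
Total weight = 1/9 + 1/18 + 1/9 = 5/18
P(Z=0 | obs) = 1/9 / 5/18 = 2/5
P(Z=1 | obs) = 1/18 / 5/18 = 1/5
P(Z=2 | obs) = 1/9 / 5/18 = 2/5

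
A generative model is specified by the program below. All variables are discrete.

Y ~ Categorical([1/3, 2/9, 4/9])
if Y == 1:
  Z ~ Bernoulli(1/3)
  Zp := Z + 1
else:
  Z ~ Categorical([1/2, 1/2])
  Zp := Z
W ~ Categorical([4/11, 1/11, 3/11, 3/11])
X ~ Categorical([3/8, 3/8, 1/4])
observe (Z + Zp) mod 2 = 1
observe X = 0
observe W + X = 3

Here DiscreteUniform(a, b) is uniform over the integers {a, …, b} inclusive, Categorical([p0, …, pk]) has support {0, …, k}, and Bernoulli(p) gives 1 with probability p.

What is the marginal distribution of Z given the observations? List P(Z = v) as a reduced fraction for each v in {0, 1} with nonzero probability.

Enumerate traces; 2 have nonzero weight after conditioning:
  (Y=1, Z=0, W=3, X=0) weight 1/66
  (Y=1, Z=1, W=3, X=0) weight 1/132
Group by Z:
  weight(Z=0) = 1/66
  weight(Z=1) = 1/132
Total weight = 1/66 + 1/132 = 1/44
P(Z=0 | obs) = 1/66 / 1/44 = 2/3
P(Z=1 | obs) = 1/132 / 1/44 = 1/3

P(Z=0) = 2/3, P(Z=1) = 1/3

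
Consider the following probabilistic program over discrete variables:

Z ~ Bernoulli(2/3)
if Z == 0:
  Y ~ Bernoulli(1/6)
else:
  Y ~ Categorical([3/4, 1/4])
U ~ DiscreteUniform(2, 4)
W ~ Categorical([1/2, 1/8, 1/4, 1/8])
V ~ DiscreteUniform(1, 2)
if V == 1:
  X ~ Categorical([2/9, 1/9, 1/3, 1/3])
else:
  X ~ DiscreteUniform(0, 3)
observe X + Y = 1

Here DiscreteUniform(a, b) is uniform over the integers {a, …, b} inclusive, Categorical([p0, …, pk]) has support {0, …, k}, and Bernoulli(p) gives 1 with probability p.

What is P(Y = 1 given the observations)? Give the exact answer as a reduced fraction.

Enumerate traces; 96 have nonzero weight after conditioning:
  (Z=0, Y=0, U=2, W=0, V=1, X=1) weight 5/1944
  (Z=0, Y=0, U=2, W=0, V=2, X=1) weight 5/864
  (Z=0, Y=0, U=2, W=1, V=1, X=1) weight 5/7776
  (Z=0, Y=0, U=2, W=1, V=2, X=1) weight 5/3456
  (Z=0, Y=0, U=2, W=2, V=1, X=1) weight 5/3888
  (Z=0, Y=0, U=2, W=2, V=2, X=1) weight 5/1728
  (Z=0, Y=0, U=2, W=3, V=1, X=1) weight 5/7776
  (Z=0, Y=0, U=2, W=3, V=2, X=1) weight 5/3456
  (Z=0, Y=1, U=2, W=0, V=1, X=0) weight 1/972
  … 87 more
Group by Y:
  weight(Y=0) = 91/648
  weight(Y=1) = 17/324
Total weight = 91/648 + 17/324 = 125/648
P(Y=0 | obs) = 91/648 / 125/648 = 91/125
P(Y=1 | obs) = 17/324 / 125/648 = 34/125

P(Y = 1 | obs) = 34/125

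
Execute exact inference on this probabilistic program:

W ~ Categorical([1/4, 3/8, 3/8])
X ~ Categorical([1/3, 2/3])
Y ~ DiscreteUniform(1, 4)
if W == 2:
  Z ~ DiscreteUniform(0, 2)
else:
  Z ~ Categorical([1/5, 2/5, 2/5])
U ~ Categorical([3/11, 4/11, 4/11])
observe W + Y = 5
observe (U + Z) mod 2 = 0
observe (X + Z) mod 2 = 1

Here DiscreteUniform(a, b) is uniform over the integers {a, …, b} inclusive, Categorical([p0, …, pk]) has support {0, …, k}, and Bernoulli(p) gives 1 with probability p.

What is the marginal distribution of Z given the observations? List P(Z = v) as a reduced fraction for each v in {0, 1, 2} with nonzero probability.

Enumerate traces; 10 have nonzero weight after conditioning:
  (W=1, X=0, Y=4, Z=1, U=1) weight 1/220
  (W=1, X=1, Y=4, Z=0, U=0) weight 3/880
  (W=1, X=1, Y=4, Z=0, U=2) weight 1/220
  (W=1, X=1, Y=4, Z=2, U=0) weight 3/440
  (W=1, X=1, Y=4, Z=2, U=2) weight 1/110
  (W=2, X=0, Y=3, Z=1, U=1) weight 1/264
  (W=2, X=1, Y=3, Z=0, U=0) weight 1/176
  (W=2, X=1, Y=3, Z=0, U=2) weight 1/132
  … 2 more
Group by Z:
  weight(Z=0) = 7/330
  weight(Z=1) = 1/120
  weight(Z=2) = 7/240
Total weight = 7/330 + 1/120 + 7/240 = 31/528
P(Z=0 | obs) = 7/330 / 31/528 = 56/155
P(Z=1 | obs) = 1/120 / 31/528 = 22/155
P(Z=2 | obs) = 7/240 / 31/528 = 77/155

P(Z=0) = 56/155, P(Z=1) = 22/155, P(Z=2) = 77/155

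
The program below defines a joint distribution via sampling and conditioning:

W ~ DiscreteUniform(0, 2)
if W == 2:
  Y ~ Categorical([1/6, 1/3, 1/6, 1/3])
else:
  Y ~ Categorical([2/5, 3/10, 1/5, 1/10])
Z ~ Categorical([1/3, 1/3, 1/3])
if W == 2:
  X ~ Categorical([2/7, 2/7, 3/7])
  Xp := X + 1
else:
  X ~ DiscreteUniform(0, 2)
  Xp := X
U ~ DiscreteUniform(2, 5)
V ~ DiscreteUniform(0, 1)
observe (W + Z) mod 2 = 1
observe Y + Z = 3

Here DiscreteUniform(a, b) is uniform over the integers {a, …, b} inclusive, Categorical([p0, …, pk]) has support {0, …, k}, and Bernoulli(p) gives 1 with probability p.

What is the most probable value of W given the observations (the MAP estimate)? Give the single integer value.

argmax_v P(W = v | obs) = 1

Enumerate traces; 96 have nonzero weight after conditioning:
  (W=0, Y=2, Z=1, X=0, U=2, V=0) weight 1/1080
  (W=0, Y=2, Z=1, X=0, U=2, V=1) weight 1/1080
  (W=0, Y=2, Z=1, X=0, U=3, V=0) weight 1/1080
  (W=0, Y=2, Z=1, X=0, U=3, V=1) weight 1/1080
  (W=0, Y=2, Z=1, X=0, U=4, V=0) weight 1/1080
  (W=0, Y=2, Z=1, X=0, U=4, V=1) weight 1/1080
  (W=0, Y=2, Z=1, X=0, U=5, V=0) weight 1/1080
  (W=0, Y=2, Z=1, X=0, U=5, V=1) weight 1/1080
  (W=1, Y=1, Z=2, X=0, U=2, V=0) weight 1/720
  (W=2, Y=2, Z=1, X=0, U=2, V=0) weight 1/1512
  … 86 more
Group by W:
  weight(W=0) = 1/45
  weight(W=1) = 2/45
  weight(W=2) = 1/54
Total weight = 1/45 + 2/45 + 1/54 = 23/270
P(W=0 | obs) = 1/45 / 23/270 = 6/23
P(W=1 | obs) = 2/45 / 23/270 = 12/23
P(W=2 | obs) = 1/54 / 23/270 = 5/23
argmax = 1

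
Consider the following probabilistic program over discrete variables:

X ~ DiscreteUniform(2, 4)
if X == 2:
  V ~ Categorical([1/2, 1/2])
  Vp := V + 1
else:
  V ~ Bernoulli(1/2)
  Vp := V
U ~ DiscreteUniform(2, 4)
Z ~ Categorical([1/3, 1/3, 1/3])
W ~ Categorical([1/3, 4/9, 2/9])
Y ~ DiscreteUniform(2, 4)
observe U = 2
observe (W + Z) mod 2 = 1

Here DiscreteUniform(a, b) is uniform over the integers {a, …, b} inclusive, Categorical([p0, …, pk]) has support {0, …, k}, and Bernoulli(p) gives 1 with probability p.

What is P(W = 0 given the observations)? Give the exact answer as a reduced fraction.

Enumerate traces; 72 have nonzero weight after conditioning:
  (X=2, V=0, U=2, Z=0, W=1, Y=2) weight 2/729
  (X=2, V=0, U=2, Z=0, W=1, Y=3) weight 2/729
  (X=2, V=0, U=2, Z=0, W=1, Y=4) weight 2/729
  (X=2, V=0, U=2, Z=1, W=0, Y=2) weight 1/486
  (X=2, V=0, U=2, Z=1, W=0, Y=3) weight 1/486
  (X=2, V=0, U=2, Z=1, W=0, Y=4) weight 1/486
  (X=2, V=0, U=2, Z=1, W=2, Y=2) weight 1/729
  (X=2, V=0, U=2, Z=1, W=2, Y=3) weight 1/729
  … 64 more
Group by W:
  weight(W=0) = 1/27
  weight(W=1) = 8/81
  weight(W=2) = 2/81
Total weight = 1/27 + 8/81 + 2/81 = 13/81
P(W=0 | obs) = 1/27 / 13/81 = 3/13
P(W=1 | obs) = 8/81 / 13/81 = 8/13
P(W=2 | obs) = 2/81 / 13/81 = 2/13

P(W = 0 | obs) = 3/13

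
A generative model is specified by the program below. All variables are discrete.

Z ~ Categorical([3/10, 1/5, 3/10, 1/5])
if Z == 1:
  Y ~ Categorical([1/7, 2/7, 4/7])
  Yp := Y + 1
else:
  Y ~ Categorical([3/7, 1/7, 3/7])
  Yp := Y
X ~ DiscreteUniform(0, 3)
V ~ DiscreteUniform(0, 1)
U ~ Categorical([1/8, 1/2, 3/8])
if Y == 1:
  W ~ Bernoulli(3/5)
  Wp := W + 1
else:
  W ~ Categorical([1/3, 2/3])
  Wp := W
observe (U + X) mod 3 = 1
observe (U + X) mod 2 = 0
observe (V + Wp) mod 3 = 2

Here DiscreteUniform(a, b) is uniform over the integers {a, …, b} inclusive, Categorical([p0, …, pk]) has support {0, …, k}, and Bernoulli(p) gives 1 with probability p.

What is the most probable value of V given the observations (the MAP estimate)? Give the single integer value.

Enumerate traces; 32 have nonzero weight after conditioning:
  (Z=0, Y=0, X=2, V=1, U=2, W=1) weight 9/2240
  (Z=0, Y=0, X=3, V=1, U=1, W=1) weight 3/560
  (Z=0, Y=1, X=2, V=0, U=2, W=1) weight 27/22400
  (Z=0, Y=1, X=2, V=1, U=2, W=0) weight 9/11200
  (Z=0, Y=1, X=3, V=0, U=1, W=1) weight 9/5600
  (Z=0, Y=1, X=3, V=1, U=1, W=0) weight 3/2800
  (Z=0, Y=2, X=2, V=1, U=2, W=1) weight 9/2240
  (Z=0, Y=2, X=3, V=1, U=1, W=1) weight 3/560
  … 24 more
Group by V:
  weight(V=0) = 9/800
  weight(V=1) = 163/2400
Total weight = 9/800 + 163/2400 = 19/240
P(V=0 | obs) = 9/800 / 19/240 = 27/190
P(V=1 | obs) = 163/2400 / 19/240 = 163/190
argmax = 1

argmax_v P(V = v | obs) = 1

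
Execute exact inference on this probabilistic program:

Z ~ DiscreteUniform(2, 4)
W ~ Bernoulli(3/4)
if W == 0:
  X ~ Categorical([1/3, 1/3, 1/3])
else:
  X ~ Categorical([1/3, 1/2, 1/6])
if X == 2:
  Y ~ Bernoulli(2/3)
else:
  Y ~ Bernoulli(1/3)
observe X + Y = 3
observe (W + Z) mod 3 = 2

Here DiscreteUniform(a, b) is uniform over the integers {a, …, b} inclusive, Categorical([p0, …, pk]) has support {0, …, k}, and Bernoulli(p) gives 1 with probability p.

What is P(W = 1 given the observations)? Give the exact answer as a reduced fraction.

Enumerate traces; 2 have nonzero weight after conditioning:
  (Z=2, W=0, X=2, Y=1) weight 1/54
  (Z=4, W=1, X=2, Y=1) weight 1/36
Group by W:
  weight(W=0) = 1/54
  weight(W=1) = 1/36
Total weight = 1/54 + 1/36 = 5/108
P(W=0 | obs) = 1/54 / 5/108 = 2/5
P(W=1 | obs) = 1/36 / 5/108 = 3/5

P(W = 1 | obs) = 3/5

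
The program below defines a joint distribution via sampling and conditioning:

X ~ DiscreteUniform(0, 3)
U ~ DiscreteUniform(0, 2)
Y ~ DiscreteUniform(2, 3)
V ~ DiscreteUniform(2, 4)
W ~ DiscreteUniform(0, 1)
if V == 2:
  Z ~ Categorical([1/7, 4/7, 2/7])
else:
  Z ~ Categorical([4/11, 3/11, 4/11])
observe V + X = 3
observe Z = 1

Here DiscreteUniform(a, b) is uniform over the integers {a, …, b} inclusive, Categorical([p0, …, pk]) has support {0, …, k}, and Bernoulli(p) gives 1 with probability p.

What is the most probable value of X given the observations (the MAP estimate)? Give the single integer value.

argmax_v P(X = v | obs) = 1

Enumerate traces; 24 have nonzero weight after conditioning:
  (X=0, U=0, Y=2, V=3, W=0, Z=1) weight 1/528
  (X=0, U=0, Y=2, V=3, W=1, Z=1) weight 1/528
  (X=0, U=0, Y=3, V=3, W=0, Z=1) weight 1/528
  (X=0, U=0, Y=3, V=3, W=1, Z=1) weight 1/528
  (X=0, U=1, Y=2, V=3, W=0, Z=1) weight 1/528
  (X=0, U=1, Y=2, V=3, W=1, Z=1) weight 1/528
  (X=0, U=1, Y=3, V=3, W=0, Z=1) weight 1/528
  (X=0, U=1, Y=3, V=3, W=1, Z=1) weight 1/528
  (X=1, U=0, Y=2, V=2, W=0, Z=1) weight 1/252
  … 15 more
Group by X:
  weight(X=0) = 1/44
  weight(X=1) = 1/21
Total weight = 1/44 + 1/21 = 65/924
P(X=0 | obs) = 1/44 / 65/924 = 21/65
P(X=1 | obs) = 1/21 / 65/924 = 44/65
argmax = 1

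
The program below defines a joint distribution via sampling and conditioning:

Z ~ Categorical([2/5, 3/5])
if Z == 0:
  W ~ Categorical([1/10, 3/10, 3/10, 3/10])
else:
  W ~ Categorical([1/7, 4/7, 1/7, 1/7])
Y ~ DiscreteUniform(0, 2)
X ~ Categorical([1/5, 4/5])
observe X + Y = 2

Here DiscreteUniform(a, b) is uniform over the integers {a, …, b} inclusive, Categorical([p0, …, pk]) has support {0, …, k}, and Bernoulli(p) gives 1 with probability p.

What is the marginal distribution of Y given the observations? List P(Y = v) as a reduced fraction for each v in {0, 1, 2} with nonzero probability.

Enumerate traces; 16 have nonzero weight after conditioning:
  (Z=0, W=0, Y=1, X=1) weight 4/375
  (Z=0, W=0, Y=2, X=0) weight 1/375
  (Z=0, W=1, Y=1, X=1) weight 4/125
  (Z=0, W=1, Y=2, X=0) weight 1/125
  (Z=0, W=2, Y=1, X=1) weight 4/125
  (Z=0, W=2, Y=2, X=0) weight 1/125
  (Z=0, W=3, Y=1, X=1) weight 4/125
  (Z=0, W=3, Y=2, X=0) weight 1/125
  … 8 more
Group by Y:
  weight(Y=1) = 4/15
  weight(Y=2) = 1/15
Total weight = 4/15 + 1/15 = 1/3
P(Y=1 | obs) = 4/15 / 1/3 = 4/5
P(Y=2 | obs) = 1/15 / 1/3 = 1/5

P(Y=1) = 4/5, P(Y=2) = 1/5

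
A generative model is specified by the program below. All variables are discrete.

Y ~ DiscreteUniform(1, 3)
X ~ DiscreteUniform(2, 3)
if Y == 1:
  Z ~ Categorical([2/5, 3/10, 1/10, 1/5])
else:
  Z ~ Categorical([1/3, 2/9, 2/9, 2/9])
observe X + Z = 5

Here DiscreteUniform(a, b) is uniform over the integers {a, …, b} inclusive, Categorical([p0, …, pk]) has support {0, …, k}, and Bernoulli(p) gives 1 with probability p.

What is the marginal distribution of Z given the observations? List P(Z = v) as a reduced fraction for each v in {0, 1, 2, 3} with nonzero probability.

Enumerate traces; 6 have nonzero weight after conditioning:
  (Y=1, X=2, Z=3) weight 1/30
  (Y=1, X=3, Z=2) weight 1/60
  (Y=2, X=2, Z=3) weight 1/27
  (Y=2, X=3, Z=2) weight 1/27
  (Y=3, X=2, Z=3) weight 1/27
  (Y=3, X=3, Z=2) weight 1/27
Group by Z:
  weight(Z=2) = 49/540
  weight(Z=3) = 29/270
Total weight = 49/540 + 29/270 = 107/540
P(Z=2 | obs) = 49/540 / 107/540 = 49/107
P(Z=3 | obs) = 29/270 / 107/540 = 58/107

P(Z=2) = 49/107, P(Z=3) = 58/107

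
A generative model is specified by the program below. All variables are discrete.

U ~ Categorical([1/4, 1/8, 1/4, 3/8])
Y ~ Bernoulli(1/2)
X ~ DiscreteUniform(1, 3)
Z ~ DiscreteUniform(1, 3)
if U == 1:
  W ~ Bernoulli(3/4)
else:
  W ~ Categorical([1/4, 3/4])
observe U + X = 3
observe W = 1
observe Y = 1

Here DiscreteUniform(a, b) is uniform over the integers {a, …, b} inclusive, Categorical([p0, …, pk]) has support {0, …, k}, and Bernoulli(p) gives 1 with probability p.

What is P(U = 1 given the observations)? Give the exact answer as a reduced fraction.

Enumerate traces; 9 have nonzero weight after conditioning:
  (U=0, Y=1, X=3, Z=1, W=1) weight 1/96
  (U=0, Y=1, X=3, Z=2, W=1) weight 1/96
  (U=0, Y=1, X=3, Z=3, W=1) weight 1/96
  (U=1, Y=1, X=2, Z=1, W=1) weight 1/192
  (U=1, Y=1, X=2, Z=2, W=1) weight 1/192
  (U=1, Y=1, X=2, Z=3, W=1) weight 1/192
  (U=2, Y=1, X=1, Z=1, W=1) weight 1/96
  (U=2, Y=1, X=1, Z=2, W=1) weight 1/96
  … 1 more
Group by U:
  weight(U=0) = 1/32
  weight(U=1) = 1/64
  weight(U=2) = 1/32
Total weight = 1/32 + 1/64 + 1/32 = 5/64
P(U=0 | obs) = 1/32 / 5/64 = 2/5
P(U=1 | obs) = 1/64 / 5/64 = 1/5
P(U=2 | obs) = 1/32 / 5/64 = 2/5

P(U = 1 | obs) = 1/5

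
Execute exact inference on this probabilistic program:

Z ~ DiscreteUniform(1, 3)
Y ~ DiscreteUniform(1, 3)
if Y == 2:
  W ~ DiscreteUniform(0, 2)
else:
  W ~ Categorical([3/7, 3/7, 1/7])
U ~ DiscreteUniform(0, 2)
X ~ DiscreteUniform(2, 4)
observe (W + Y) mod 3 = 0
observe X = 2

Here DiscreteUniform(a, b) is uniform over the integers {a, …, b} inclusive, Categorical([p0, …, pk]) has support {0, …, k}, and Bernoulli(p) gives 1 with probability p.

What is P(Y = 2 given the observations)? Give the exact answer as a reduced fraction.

Enumerate traces; 27 have nonzero weight after conditioning:
  (Z=1, Y=1, W=2, U=0, X=2) weight 1/567
  (Z=1, Y=1, W=2, U=1, X=2) weight 1/567
  (Z=1, Y=1, W=2, U=2, X=2) weight 1/567
  (Z=1, Y=2, W=1, U=0, X=2) weight 1/243
  (Z=1, Y=2, W=1, U=1, X=2) weight 1/243
  (Z=1, Y=2, W=1, U=2, X=2) weight 1/243
  (Z=1, Y=3, W=0, U=0, X=2) weight 1/189
  (Z=1, Y=3, W=0, U=1, X=2) weight 1/189
  … 19 more
Group by Y:
  weight(Y=1) = 1/63
  weight(Y=2) = 1/27
  weight(Y=3) = 1/21
Total weight = 1/63 + 1/27 + 1/21 = 19/189
P(Y=1 | obs) = 1/63 / 19/189 = 3/19
P(Y=2 | obs) = 1/27 / 19/189 = 7/19
P(Y=3 | obs) = 1/21 / 19/189 = 9/19

P(Y = 2 | obs) = 7/19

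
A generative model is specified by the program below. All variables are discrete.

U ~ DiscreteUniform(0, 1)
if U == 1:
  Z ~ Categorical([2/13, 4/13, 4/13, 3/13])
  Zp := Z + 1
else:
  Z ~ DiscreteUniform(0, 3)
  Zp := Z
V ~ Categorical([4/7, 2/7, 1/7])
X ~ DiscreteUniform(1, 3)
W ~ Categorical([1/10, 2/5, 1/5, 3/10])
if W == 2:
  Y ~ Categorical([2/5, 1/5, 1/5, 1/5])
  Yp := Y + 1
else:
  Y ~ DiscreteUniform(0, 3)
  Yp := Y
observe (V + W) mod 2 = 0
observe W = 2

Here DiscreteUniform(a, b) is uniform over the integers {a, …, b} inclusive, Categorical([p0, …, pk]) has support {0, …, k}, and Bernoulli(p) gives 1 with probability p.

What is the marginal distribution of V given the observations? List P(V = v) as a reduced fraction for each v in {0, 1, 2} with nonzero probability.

Enumerate traces; 192 have nonzero weight after conditioning:
  (U=0, Z=0, V=0, X=1, W=2, Y=0) weight 1/525
  (U=0, Z=0, V=0, X=1, W=2, Y=1) weight 1/1050
  (U=0, Z=0, V=0, X=1, W=2, Y=2) weight 1/1050
  (U=0, Z=0, V=0, X=1, W=2, Y=3) weight 1/1050
  (U=0, Z=0, V=0, X=2, W=2, Y=0) weight 1/525
  (U=0, Z=0, V=0, X=2, W=2, Y=1) weight 1/1050
  (U=0, Z=0, V=0, X=2, W=2, Y=2) weight 1/1050
  (U=0, Z=0, V=0, X=2, W=2, Y=3) weight 1/1050
  (U=0, Z=0, V=2, X=1, W=2, Y=0) weight 1/2100
  … 183 more
Group by V:
  weight(V=0) = 4/35
  weight(V=2) = 1/35
Total weight = 4/35 + 1/35 = 1/7
P(V=0 | obs) = 4/35 / 1/7 = 4/5
P(V=2 | obs) = 1/35 / 1/7 = 1/5

P(V=0) = 4/5, P(V=2) = 1/5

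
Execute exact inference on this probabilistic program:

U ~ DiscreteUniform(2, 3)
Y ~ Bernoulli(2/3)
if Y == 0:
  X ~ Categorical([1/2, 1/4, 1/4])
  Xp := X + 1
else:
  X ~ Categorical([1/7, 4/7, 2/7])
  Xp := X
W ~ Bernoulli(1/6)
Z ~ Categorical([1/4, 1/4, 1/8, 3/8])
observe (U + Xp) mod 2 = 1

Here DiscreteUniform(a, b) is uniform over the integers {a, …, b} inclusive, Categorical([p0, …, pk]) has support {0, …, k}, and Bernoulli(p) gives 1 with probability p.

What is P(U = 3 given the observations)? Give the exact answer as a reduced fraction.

P(U = 3 | obs) = 31/84

Enumerate traces; 48 have nonzero weight after conditioning:
  (U=2, Y=0, X=0, W=0, Z=0) weight 5/288
  (U=2, Y=0, X=0, W=0, Z=1) weight 5/288
  (U=2, Y=0, X=0, W=0, Z=2) weight 5/576
  (U=2, Y=0, X=0, W=0, Z=3) weight 5/192
  (U=2, Y=0, X=0, W=1, Z=0) weight 1/288
  (U=2, Y=0, X=0, W=1, Z=1) weight 1/288
  (U=2, Y=0, X=0, W=1, Z=2) weight 1/576
  (U=2, Y=0, X=0, W=1, Z=3) weight 1/192
  (U=3, Y=0, X=1, W=0, Z=0) weight 5/576
  … 39 more
Group by U:
  weight(U=2) = 53/168
  weight(U=3) = 31/168
Total weight = 53/168 + 31/168 = 1/2
P(U=2 | obs) = 53/168 / 1/2 = 53/84
P(U=3 | obs) = 31/168 / 1/2 = 31/84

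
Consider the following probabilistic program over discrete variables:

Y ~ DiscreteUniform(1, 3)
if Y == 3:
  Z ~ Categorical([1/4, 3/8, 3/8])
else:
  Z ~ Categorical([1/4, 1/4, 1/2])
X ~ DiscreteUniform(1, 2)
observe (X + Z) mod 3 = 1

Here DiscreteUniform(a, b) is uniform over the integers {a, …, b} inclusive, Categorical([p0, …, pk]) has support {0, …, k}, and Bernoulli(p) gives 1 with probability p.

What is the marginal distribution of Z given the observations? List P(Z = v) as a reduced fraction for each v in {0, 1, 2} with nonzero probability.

Enumerate traces; 6 have nonzero weight after conditioning:
  (Y=1, Z=0, X=1) weight 1/24
  (Y=1, Z=2, X=2) weight 1/12
  (Y=2, Z=0, X=1) weight 1/24
  (Y=2, Z=2, X=2) weight 1/12
  (Y=3, Z=0, X=1) weight 1/24
  (Y=3, Z=2, X=2) weight 1/16
Group by Z:
  weight(Z=0) = 1/8
  weight(Z=2) = 11/48
Total weight = 1/8 + 11/48 = 17/48
P(Z=0 | obs) = 1/8 / 17/48 = 6/17
P(Z=2 | obs) = 11/48 / 17/48 = 11/17

P(Z=0) = 6/17, P(Z=2) = 11/17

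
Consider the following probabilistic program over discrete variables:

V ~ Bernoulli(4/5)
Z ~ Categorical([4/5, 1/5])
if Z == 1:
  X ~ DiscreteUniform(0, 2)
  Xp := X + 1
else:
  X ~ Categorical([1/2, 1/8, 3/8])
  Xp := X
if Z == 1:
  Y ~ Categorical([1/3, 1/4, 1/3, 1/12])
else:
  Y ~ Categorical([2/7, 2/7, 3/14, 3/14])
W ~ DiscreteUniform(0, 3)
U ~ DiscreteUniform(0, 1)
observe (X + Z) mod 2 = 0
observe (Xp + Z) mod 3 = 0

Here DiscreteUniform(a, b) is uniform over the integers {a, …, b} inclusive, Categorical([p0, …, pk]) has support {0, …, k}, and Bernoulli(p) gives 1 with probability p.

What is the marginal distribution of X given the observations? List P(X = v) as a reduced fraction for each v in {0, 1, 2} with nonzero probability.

Enumerate traces; 128 have nonzero weight after conditioning:
  (V=0, Z=0, X=0, Y=0, W=0, U=0) weight 1/350
  (V=0, Z=0, X=0, Y=0, W=0, U=1) weight 1/350
  (V=0, Z=0, X=0, Y=0, W=1, U=0) weight 1/350
  (V=0, Z=0, X=0, Y=0, W=1, U=1) weight 1/350
  (V=0, Z=0, X=0, Y=0, W=2, U=0) weight 1/350
  (V=0, Z=0, X=0, Y=0, W=2, U=1) weight 1/350
  (V=0, Z=0, X=0, Y=0, W=3, U=0) weight 1/350
  (V=0, Z=0, X=0, Y=0, W=3, U=1) weight 1/350
  (V=0, Z=1, X=1, Y=0, W=0, U=0) weight 1/1800
  … 119 more
Group by X:
  weight(X=0) = 2/5
  weight(X=1) = 1/15
Total weight = 2/5 + 1/15 = 7/15
P(X=0 | obs) = 2/5 / 7/15 = 6/7
P(X=1 | obs) = 1/15 / 7/15 = 1/7

P(X=0) = 6/7, P(X=1) = 1/7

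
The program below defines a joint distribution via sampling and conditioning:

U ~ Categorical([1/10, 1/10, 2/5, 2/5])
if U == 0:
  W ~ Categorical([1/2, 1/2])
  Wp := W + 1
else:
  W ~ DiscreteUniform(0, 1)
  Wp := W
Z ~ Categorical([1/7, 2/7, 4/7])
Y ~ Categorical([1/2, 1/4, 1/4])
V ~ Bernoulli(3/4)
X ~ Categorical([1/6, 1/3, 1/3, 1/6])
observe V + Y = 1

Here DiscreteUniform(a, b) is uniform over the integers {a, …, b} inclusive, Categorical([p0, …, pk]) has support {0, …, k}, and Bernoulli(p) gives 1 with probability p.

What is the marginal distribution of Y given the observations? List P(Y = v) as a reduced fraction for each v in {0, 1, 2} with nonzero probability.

Enumerate traces; 192 have nonzero weight after conditioning:
  (U=0, W=0, Z=0, Y=0, V=1, X=0) weight 1/2240
  (U=0, W=0, Z=0, Y=0, V=1, X=1) weight 1/1120
  (U=0, W=0, Z=0, Y=0, V=1, X=2) weight 1/1120
  (U=0, W=0, Z=0, Y=0, V=1, X=3) weight 1/2240
  (U=0, W=0, Z=0, Y=1, V=0, X=0) weight 1/13440
  (U=0, W=0, Z=0, Y=1, V=0, X=1) weight 1/6720
  (U=0, W=0, Z=0, Y=1, V=0, X=2) weight 1/6720
  (U=0, W=0, Z=0, Y=1, V=0, X=3) weight 1/13440
  … 184 more
Group by Y:
  weight(Y=0) = 3/8
  weight(Y=1) = 1/16
Total weight = 3/8 + 1/16 = 7/16
P(Y=0 | obs) = 3/8 / 7/16 = 6/7
P(Y=1 | obs) = 1/16 / 7/16 = 1/7

P(Y=0) = 6/7, P(Y=1) = 1/7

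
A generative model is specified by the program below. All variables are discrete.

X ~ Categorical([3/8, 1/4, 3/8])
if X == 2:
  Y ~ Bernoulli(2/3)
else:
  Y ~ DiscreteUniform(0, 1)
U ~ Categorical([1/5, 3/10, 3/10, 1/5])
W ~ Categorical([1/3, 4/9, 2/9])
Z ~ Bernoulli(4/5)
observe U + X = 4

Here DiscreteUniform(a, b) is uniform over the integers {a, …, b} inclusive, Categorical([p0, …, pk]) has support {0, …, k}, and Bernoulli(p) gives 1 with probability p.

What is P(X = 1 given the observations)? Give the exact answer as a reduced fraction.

P(X = 1 | obs) = 4/13

Enumerate traces; 24 have nonzero weight after conditioning:
  (X=1, Y=0, U=3, W=0, Z=0) weight 1/600
  (X=1, Y=0, U=3, W=0, Z=1) weight 1/150
  (X=1, Y=0, U=3, W=1, Z=0) weight 1/450
  (X=1, Y=0, U=3, W=1, Z=1) weight 2/225
  (X=1, Y=0, U=3, W=2, Z=0) weight 1/900
  (X=1, Y=0, U=3, W=2, Z=1) weight 1/225
  (X=1, Y=1, U=3, W=0, Z=0) weight 1/600
  (X=1, Y=1, U=3, W=0, Z=1) weight 1/150
  (X=2, Y=0, U=2, W=0, Z=0) weight 1/400
  … 15 more
Group by X:
  weight(X=1) = 1/20
  weight(X=2) = 9/80
Total weight = 1/20 + 9/80 = 13/80
P(X=1 | obs) = 1/20 / 13/80 = 4/13
P(X=2 | obs) = 9/80 / 13/80 = 9/13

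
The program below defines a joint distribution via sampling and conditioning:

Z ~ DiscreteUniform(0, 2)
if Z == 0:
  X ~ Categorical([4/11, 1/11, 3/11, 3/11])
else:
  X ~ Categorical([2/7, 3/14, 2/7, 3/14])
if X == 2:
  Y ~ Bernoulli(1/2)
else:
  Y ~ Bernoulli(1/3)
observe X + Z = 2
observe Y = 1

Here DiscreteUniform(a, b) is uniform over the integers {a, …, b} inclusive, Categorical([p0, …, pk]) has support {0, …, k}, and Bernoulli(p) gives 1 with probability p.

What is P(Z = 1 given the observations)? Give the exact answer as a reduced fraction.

Enumerate traces; 3 have nonzero weight after conditioning:
  (Z=0, X=2, Y=1) weight 1/22
  (Z=1, X=1, Y=1) weight 1/42
  (Z=2, X=0, Y=1) weight 2/63
Group by Z:
  weight(Z=0) = 1/22
  weight(Z=1) = 1/42
  weight(Z=2) = 2/63
Total weight = 1/22 + 1/42 + 2/63 = 10/99
P(Z=0 | obs) = 1/22 / 10/99 = 9/20
P(Z=1 | obs) = 1/42 / 10/99 = 33/140
P(Z=2 | obs) = 2/63 / 10/99 = 11/35

P(Z = 1 | obs) = 33/140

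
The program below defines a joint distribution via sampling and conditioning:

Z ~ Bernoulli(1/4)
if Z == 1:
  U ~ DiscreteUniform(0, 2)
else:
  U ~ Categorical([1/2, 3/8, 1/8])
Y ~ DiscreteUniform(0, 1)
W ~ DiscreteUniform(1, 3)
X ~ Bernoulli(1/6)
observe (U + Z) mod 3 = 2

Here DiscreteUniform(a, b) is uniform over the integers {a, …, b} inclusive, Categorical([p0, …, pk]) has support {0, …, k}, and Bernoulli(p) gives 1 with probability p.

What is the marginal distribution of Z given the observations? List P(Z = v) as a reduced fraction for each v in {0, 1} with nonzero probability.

P(Z=0) = 9/17, P(Z=1) = 8/17

Enumerate traces; 24 have nonzero weight after conditioning:
  (Z=0, U=2, Y=0, W=1, X=0) weight 5/384
  (Z=0, U=2, Y=0, W=1, X=1) weight 1/384
  (Z=0, U=2, Y=0, W=2, X=0) weight 5/384
  (Z=0, U=2, Y=0, W=2, X=1) weight 1/384
  (Z=0, U=2, Y=0, W=3, X=0) weight 5/384
  (Z=0, U=2, Y=0, W=3, X=1) weight 1/384
  (Z=0, U=2, Y=1, W=1, X=0) weight 5/384
  (Z=0, U=2, Y=1, W=1, X=1) weight 1/384
  (Z=1, U=1, Y=0, W=1, X=0) weight 5/432
  … 15 more
Group by Z:
  weight(Z=0) = 3/32
  weight(Z=1) = 1/12
Total weight = 3/32 + 1/12 = 17/96
P(Z=0 | obs) = 3/32 / 17/96 = 9/17
P(Z=1 | obs) = 1/12 / 17/96 = 8/17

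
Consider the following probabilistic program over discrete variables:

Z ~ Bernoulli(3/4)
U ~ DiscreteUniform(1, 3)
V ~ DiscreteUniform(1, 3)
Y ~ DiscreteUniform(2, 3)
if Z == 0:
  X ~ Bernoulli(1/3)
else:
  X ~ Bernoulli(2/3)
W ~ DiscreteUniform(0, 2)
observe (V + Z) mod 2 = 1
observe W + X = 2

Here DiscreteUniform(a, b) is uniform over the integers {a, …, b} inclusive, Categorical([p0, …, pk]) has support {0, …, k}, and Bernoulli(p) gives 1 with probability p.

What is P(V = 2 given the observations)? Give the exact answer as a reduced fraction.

Enumerate traces; 36 have nonzero weight after conditioning:
  (Z=0, U=1, V=1, Y=2, X=0, W=2) weight 1/324
  (Z=0, U=1, V=1, Y=2, X=1, W=1) weight 1/648
  (Z=0, U=1, V=1, Y=3, X=0, W=2) weight 1/324
  (Z=0, U=1, V=1, Y=3, X=1, W=1) weight 1/648
  (Z=0, U=1, V=3, Y=2, X=0, W=2) weight 1/324
  (Z=0, U=1, V=3, Y=2, X=1, W=1) weight 1/648
  (Z=0, U=1, V=3, Y=3, X=0, W=2) weight 1/324
  (Z=0, U=1, V=3, Y=3, X=1, W=1) weight 1/648
  (Z=1, U=1, V=2, Y=2, X=0, W=2) weight 1/216
  … 27 more
Group by V:
  weight(V=1) = 1/36
  weight(V=2) = 1/12
  weight(V=3) = 1/36
Total weight = 1/36 + 1/12 + 1/36 = 5/36
P(V=1 | obs) = 1/36 / 5/36 = 1/5
P(V=2 | obs) = 1/12 / 5/36 = 3/5
P(V=3 | obs) = 1/36 / 5/36 = 1/5

P(V = 2 | obs) = 3/5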